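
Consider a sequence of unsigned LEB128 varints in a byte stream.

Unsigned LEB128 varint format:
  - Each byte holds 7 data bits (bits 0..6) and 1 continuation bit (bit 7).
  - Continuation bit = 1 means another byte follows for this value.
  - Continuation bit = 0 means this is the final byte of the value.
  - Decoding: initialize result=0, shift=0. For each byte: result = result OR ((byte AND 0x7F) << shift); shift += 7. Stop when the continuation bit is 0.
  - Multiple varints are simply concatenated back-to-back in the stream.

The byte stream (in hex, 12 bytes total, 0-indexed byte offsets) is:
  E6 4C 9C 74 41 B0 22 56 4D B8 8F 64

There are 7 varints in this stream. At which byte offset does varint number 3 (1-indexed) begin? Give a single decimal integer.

  byte[0]=0xE6 cont=1 payload=0x66=102: acc |= 102<<0 -> acc=102 shift=7
  byte[1]=0x4C cont=0 payload=0x4C=76: acc |= 76<<7 -> acc=9830 shift=14 [end]
Varint 1: bytes[0:2] = E6 4C -> value 9830 (2 byte(s))
  byte[2]=0x9C cont=1 payload=0x1C=28: acc |= 28<<0 -> acc=28 shift=7
  byte[3]=0x74 cont=0 payload=0x74=116: acc |= 116<<7 -> acc=14876 shift=14 [end]
Varint 2: bytes[2:4] = 9C 74 -> value 14876 (2 byte(s))
  byte[4]=0x41 cont=0 payload=0x41=65: acc |= 65<<0 -> acc=65 shift=7 [end]
Varint 3: bytes[4:5] = 41 -> value 65 (1 byte(s))
  byte[5]=0xB0 cont=1 payload=0x30=48: acc |= 48<<0 -> acc=48 shift=7
  byte[6]=0x22 cont=0 payload=0x22=34: acc |= 34<<7 -> acc=4400 shift=14 [end]
Varint 4: bytes[5:7] = B0 22 -> value 4400 (2 byte(s))
  byte[7]=0x56 cont=0 payload=0x56=86: acc |= 86<<0 -> acc=86 shift=7 [end]
Varint 5: bytes[7:8] = 56 -> value 86 (1 byte(s))
  byte[8]=0x4D cont=0 payload=0x4D=77: acc |= 77<<0 -> acc=77 shift=7 [end]
Varint 6: bytes[8:9] = 4D -> value 77 (1 byte(s))
  byte[9]=0xB8 cont=1 payload=0x38=56: acc |= 56<<0 -> acc=56 shift=7
  byte[10]=0x8F cont=1 payload=0x0F=15: acc |= 15<<7 -> acc=1976 shift=14
  byte[11]=0x64 cont=0 payload=0x64=100: acc |= 100<<14 -> acc=1640376 shift=21 [end]
Varint 7: bytes[9:12] = B8 8F 64 -> value 1640376 (3 byte(s))

Answer: 4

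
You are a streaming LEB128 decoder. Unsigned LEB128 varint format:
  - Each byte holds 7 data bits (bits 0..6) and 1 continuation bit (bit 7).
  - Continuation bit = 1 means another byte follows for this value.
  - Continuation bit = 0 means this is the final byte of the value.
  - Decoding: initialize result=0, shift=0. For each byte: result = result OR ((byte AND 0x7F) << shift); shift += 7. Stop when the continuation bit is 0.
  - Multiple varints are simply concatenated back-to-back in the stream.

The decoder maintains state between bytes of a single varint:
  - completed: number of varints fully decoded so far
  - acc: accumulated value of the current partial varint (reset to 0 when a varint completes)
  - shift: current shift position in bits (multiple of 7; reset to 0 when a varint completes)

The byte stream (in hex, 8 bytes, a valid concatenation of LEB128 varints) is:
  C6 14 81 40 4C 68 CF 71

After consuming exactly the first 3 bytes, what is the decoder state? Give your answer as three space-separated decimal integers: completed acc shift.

Answer: 1 1 7

Derivation:
byte[0]=0xC6 cont=1 payload=0x46: acc |= 70<<0 -> completed=0 acc=70 shift=7
byte[1]=0x14 cont=0 payload=0x14: varint #1 complete (value=2630); reset -> completed=1 acc=0 shift=0
byte[2]=0x81 cont=1 payload=0x01: acc |= 1<<0 -> completed=1 acc=1 shift=7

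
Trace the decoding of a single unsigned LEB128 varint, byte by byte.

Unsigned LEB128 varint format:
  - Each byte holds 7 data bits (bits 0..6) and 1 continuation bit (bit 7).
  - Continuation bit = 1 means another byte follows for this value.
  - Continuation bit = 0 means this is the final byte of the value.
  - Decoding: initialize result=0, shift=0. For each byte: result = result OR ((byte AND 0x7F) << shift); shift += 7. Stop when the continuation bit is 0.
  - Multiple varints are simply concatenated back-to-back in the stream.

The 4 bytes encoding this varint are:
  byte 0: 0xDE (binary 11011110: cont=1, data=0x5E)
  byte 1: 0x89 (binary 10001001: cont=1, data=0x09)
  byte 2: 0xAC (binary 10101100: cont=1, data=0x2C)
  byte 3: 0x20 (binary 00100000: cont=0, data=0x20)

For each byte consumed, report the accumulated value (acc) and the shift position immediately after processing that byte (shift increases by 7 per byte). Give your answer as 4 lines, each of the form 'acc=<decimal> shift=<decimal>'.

byte 0=0xDE: payload=0x5E=94, contrib = 94<<0 = 94; acc -> 94, shift -> 7
byte 1=0x89: payload=0x09=9, contrib = 9<<7 = 1152; acc -> 1246, shift -> 14
byte 2=0xAC: payload=0x2C=44, contrib = 44<<14 = 720896; acc -> 722142, shift -> 21
byte 3=0x20: payload=0x20=32, contrib = 32<<21 = 67108864; acc -> 67831006, shift -> 28

Answer: acc=94 shift=7
acc=1246 shift=14
acc=722142 shift=21
acc=67831006 shift=28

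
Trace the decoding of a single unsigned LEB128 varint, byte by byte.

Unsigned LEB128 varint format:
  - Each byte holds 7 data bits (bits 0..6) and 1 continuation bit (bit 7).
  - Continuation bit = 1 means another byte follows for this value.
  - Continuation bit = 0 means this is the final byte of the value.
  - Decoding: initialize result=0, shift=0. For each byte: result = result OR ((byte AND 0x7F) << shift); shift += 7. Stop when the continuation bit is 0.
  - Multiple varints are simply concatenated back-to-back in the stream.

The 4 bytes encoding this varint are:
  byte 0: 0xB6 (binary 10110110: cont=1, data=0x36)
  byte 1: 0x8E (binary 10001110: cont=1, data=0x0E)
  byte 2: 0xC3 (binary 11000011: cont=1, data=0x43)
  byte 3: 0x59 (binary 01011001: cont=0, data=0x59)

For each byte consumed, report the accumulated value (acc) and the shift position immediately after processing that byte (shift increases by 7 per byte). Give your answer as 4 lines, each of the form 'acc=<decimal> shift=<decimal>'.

Answer: acc=54 shift=7
acc=1846 shift=14
acc=1099574 shift=21
acc=187746102 shift=28

Derivation:
byte 0=0xB6: payload=0x36=54, contrib = 54<<0 = 54; acc -> 54, shift -> 7
byte 1=0x8E: payload=0x0E=14, contrib = 14<<7 = 1792; acc -> 1846, shift -> 14
byte 2=0xC3: payload=0x43=67, contrib = 67<<14 = 1097728; acc -> 1099574, shift -> 21
byte 3=0x59: payload=0x59=89, contrib = 89<<21 = 186646528; acc -> 187746102, shift -> 28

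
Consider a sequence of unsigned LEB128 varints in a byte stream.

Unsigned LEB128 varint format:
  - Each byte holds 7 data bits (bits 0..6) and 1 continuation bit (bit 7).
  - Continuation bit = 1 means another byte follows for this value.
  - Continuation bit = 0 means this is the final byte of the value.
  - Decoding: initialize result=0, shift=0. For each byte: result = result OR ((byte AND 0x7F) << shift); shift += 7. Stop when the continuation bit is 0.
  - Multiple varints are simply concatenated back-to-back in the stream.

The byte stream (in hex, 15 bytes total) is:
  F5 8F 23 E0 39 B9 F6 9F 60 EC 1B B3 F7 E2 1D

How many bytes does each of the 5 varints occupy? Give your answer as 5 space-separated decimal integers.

Answer: 3 2 4 2 4

Derivation:
  byte[0]=0xF5 cont=1 payload=0x75=117: acc |= 117<<0 -> acc=117 shift=7
  byte[1]=0x8F cont=1 payload=0x0F=15: acc |= 15<<7 -> acc=2037 shift=14
  byte[2]=0x23 cont=0 payload=0x23=35: acc |= 35<<14 -> acc=575477 shift=21 [end]
Varint 1: bytes[0:3] = F5 8F 23 -> value 575477 (3 byte(s))
  byte[3]=0xE0 cont=1 payload=0x60=96: acc |= 96<<0 -> acc=96 shift=7
  byte[4]=0x39 cont=0 payload=0x39=57: acc |= 57<<7 -> acc=7392 shift=14 [end]
Varint 2: bytes[3:5] = E0 39 -> value 7392 (2 byte(s))
  byte[5]=0xB9 cont=1 payload=0x39=57: acc |= 57<<0 -> acc=57 shift=7
  byte[6]=0xF6 cont=1 payload=0x76=118: acc |= 118<<7 -> acc=15161 shift=14
  byte[7]=0x9F cont=1 payload=0x1F=31: acc |= 31<<14 -> acc=523065 shift=21
  byte[8]=0x60 cont=0 payload=0x60=96: acc |= 96<<21 -> acc=201849657 shift=28 [end]
Varint 3: bytes[5:9] = B9 F6 9F 60 -> value 201849657 (4 byte(s))
  byte[9]=0xEC cont=1 payload=0x6C=108: acc |= 108<<0 -> acc=108 shift=7
  byte[10]=0x1B cont=0 payload=0x1B=27: acc |= 27<<7 -> acc=3564 shift=14 [end]
Varint 4: bytes[9:11] = EC 1B -> value 3564 (2 byte(s))
  byte[11]=0xB3 cont=1 payload=0x33=51: acc |= 51<<0 -> acc=51 shift=7
  byte[12]=0xF7 cont=1 payload=0x77=119: acc |= 119<<7 -> acc=15283 shift=14
  byte[13]=0xE2 cont=1 payload=0x62=98: acc |= 98<<14 -> acc=1620915 shift=21
  byte[14]=0x1D cont=0 payload=0x1D=29: acc |= 29<<21 -> acc=62438323 shift=28 [end]
Varint 5: bytes[11:15] = B3 F7 E2 1D -> value 62438323 (4 byte(s))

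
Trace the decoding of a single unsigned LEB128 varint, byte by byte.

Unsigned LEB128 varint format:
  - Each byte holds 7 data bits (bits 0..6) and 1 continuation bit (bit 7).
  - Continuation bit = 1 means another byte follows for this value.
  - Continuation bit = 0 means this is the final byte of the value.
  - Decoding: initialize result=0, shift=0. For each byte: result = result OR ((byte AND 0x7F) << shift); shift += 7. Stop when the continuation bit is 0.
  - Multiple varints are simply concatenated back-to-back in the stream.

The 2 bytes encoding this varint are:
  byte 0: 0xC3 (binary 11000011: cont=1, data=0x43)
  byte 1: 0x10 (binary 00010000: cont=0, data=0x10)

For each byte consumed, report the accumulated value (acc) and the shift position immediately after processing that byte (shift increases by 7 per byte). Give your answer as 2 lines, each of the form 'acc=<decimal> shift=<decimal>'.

Answer: acc=67 shift=7
acc=2115 shift=14

Derivation:
byte 0=0xC3: payload=0x43=67, contrib = 67<<0 = 67; acc -> 67, shift -> 7
byte 1=0x10: payload=0x10=16, contrib = 16<<7 = 2048; acc -> 2115, shift -> 14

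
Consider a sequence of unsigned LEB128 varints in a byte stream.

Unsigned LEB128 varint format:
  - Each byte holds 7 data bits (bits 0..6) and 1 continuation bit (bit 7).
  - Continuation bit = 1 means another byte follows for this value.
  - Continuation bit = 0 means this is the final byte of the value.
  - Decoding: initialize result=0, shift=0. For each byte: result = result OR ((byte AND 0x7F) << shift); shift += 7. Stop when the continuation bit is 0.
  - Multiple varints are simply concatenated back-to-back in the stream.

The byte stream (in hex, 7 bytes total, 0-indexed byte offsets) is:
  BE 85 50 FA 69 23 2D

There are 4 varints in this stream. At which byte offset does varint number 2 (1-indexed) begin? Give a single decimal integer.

  byte[0]=0xBE cont=1 payload=0x3E=62: acc |= 62<<0 -> acc=62 shift=7
  byte[1]=0x85 cont=1 payload=0x05=5: acc |= 5<<7 -> acc=702 shift=14
  byte[2]=0x50 cont=0 payload=0x50=80: acc |= 80<<14 -> acc=1311422 shift=21 [end]
Varint 1: bytes[0:3] = BE 85 50 -> value 1311422 (3 byte(s))
  byte[3]=0xFA cont=1 payload=0x7A=122: acc |= 122<<0 -> acc=122 shift=7
  byte[4]=0x69 cont=0 payload=0x69=105: acc |= 105<<7 -> acc=13562 shift=14 [end]
Varint 2: bytes[3:5] = FA 69 -> value 13562 (2 byte(s))
  byte[5]=0x23 cont=0 payload=0x23=35: acc |= 35<<0 -> acc=35 shift=7 [end]
Varint 3: bytes[5:6] = 23 -> value 35 (1 byte(s))
  byte[6]=0x2D cont=0 payload=0x2D=45: acc |= 45<<0 -> acc=45 shift=7 [end]
Varint 4: bytes[6:7] = 2D -> value 45 (1 byte(s))

Answer: 3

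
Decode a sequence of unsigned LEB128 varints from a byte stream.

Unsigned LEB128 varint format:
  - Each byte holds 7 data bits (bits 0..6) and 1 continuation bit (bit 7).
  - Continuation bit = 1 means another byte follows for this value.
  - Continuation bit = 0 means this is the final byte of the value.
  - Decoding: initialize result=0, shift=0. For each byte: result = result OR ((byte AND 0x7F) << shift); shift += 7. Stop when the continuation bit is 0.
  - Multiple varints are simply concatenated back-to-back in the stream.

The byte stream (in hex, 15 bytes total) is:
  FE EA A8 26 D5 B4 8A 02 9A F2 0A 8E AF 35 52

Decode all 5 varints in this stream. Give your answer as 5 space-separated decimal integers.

  byte[0]=0xFE cont=1 payload=0x7E=126: acc |= 126<<0 -> acc=126 shift=7
  byte[1]=0xEA cont=1 payload=0x6A=106: acc |= 106<<7 -> acc=13694 shift=14
  byte[2]=0xA8 cont=1 payload=0x28=40: acc |= 40<<14 -> acc=669054 shift=21
  byte[3]=0x26 cont=0 payload=0x26=38: acc |= 38<<21 -> acc=80360830 shift=28 [end]
Varint 1: bytes[0:4] = FE EA A8 26 -> value 80360830 (4 byte(s))
  byte[4]=0xD5 cont=1 payload=0x55=85: acc |= 85<<0 -> acc=85 shift=7
  byte[5]=0xB4 cont=1 payload=0x34=52: acc |= 52<<7 -> acc=6741 shift=14
  byte[6]=0x8A cont=1 payload=0x0A=10: acc |= 10<<14 -> acc=170581 shift=21
  byte[7]=0x02 cont=0 payload=0x02=2: acc |= 2<<21 -> acc=4364885 shift=28 [end]
Varint 2: bytes[4:8] = D5 B4 8A 02 -> value 4364885 (4 byte(s))
  byte[8]=0x9A cont=1 payload=0x1A=26: acc |= 26<<0 -> acc=26 shift=7
  byte[9]=0xF2 cont=1 payload=0x72=114: acc |= 114<<7 -> acc=14618 shift=14
  byte[10]=0x0A cont=0 payload=0x0A=10: acc |= 10<<14 -> acc=178458 shift=21 [end]
Varint 3: bytes[8:11] = 9A F2 0A -> value 178458 (3 byte(s))
  byte[11]=0x8E cont=1 payload=0x0E=14: acc |= 14<<0 -> acc=14 shift=7
  byte[12]=0xAF cont=1 payload=0x2F=47: acc |= 47<<7 -> acc=6030 shift=14
  byte[13]=0x35 cont=0 payload=0x35=53: acc |= 53<<14 -> acc=874382 shift=21 [end]
Varint 4: bytes[11:14] = 8E AF 35 -> value 874382 (3 byte(s))
  byte[14]=0x52 cont=0 payload=0x52=82: acc |= 82<<0 -> acc=82 shift=7 [end]
Varint 5: bytes[14:15] = 52 -> value 82 (1 byte(s))

Answer: 80360830 4364885 178458 874382 82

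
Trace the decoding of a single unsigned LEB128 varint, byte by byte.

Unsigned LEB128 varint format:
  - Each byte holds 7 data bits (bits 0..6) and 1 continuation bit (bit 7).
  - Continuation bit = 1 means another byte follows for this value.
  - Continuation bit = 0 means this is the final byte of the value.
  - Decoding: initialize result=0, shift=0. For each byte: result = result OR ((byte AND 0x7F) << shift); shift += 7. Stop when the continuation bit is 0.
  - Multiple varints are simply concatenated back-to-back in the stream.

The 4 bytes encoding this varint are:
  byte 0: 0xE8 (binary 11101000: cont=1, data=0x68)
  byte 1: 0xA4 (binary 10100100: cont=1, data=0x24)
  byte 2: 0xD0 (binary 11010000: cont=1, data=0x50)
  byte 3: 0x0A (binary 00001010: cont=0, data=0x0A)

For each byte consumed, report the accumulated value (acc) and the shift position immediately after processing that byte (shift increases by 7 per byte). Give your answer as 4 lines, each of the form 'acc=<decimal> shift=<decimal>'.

Answer: acc=104 shift=7
acc=4712 shift=14
acc=1315432 shift=21
acc=22286952 shift=28

Derivation:
byte 0=0xE8: payload=0x68=104, contrib = 104<<0 = 104; acc -> 104, shift -> 7
byte 1=0xA4: payload=0x24=36, contrib = 36<<7 = 4608; acc -> 4712, shift -> 14
byte 2=0xD0: payload=0x50=80, contrib = 80<<14 = 1310720; acc -> 1315432, shift -> 21
byte 3=0x0A: payload=0x0A=10, contrib = 10<<21 = 20971520; acc -> 22286952, shift -> 28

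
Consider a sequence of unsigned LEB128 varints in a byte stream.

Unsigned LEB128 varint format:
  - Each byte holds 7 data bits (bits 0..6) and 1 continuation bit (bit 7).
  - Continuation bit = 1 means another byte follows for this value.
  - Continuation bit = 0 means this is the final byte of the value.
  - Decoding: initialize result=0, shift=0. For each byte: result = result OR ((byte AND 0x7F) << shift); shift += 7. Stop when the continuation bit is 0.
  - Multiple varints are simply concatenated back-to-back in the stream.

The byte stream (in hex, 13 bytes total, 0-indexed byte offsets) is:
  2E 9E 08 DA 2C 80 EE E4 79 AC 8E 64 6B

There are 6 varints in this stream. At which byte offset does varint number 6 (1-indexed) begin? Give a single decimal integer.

Answer: 12

Derivation:
  byte[0]=0x2E cont=0 payload=0x2E=46: acc |= 46<<0 -> acc=46 shift=7 [end]
Varint 1: bytes[0:1] = 2E -> value 46 (1 byte(s))
  byte[1]=0x9E cont=1 payload=0x1E=30: acc |= 30<<0 -> acc=30 shift=7
  byte[2]=0x08 cont=0 payload=0x08=8: acc |= 8<<7 -> acc=1054 shift=14 [end]
Varint 2: bytes[1:3] = 9E 08 -> value 1054 (2 byte(s))
  byte[3]=0xDA cont=1 payload=0x5A=90: acc |= 90<<0 -> acc=90 shift=7
  byte[4]=0x2C cont=0 payload=0x2C=44: acc |= 44<<7 -> acc=5722 shift=14 [end]
Varint 3: bytes[3:5] = DA 2C -> value 5722 (2 byte(s))
  byte[5]=0x80 cont=1 payload=0x00=0: acc |= 0<<0 -> acc=0 shift=7
  byte[6]=0xEE cont=1 payload=0x6E=110: acc |= 110<<7 -> acc=14080 shift=14
  byte[7]=0xE4 cont=1 payload=0x64=100: acc |= 100<<14 -> acc=1652480 shift=21
  byte[8]=0x79 cont=0 payload=0x79=121: acc |= 121<<21 -> acc=255407872 shift=28 [end]
Varint 4: bytes[5:9] = 80 EE E4 79 -> value 255407872 (4 byte(s))
  byte[9]=0xAC cont=1 payload=0x2C=44: acc |= 44<<0 -> acc=44 shift=7
  byte[10]=0x8E cont=1 payload=0x0E=14: acc |= 14<<7 -> acc=1836 shift=14
  byte[11]=0x64 cont=0 payload=0x64=100: acc |= 100<<14 -> acc=1640236 shift=21 [end]
Varint 5: bytes[9:12] = AC 8E 64 -> value 1640236 (3 byte(s))
  byte[12]=0x6B cont=0 payload=0x6B=107: acc |= 107<<0 -> acc=107 shift=7 [end]
Varint 6: bytes[12:13] = 6B -> value 107 (1 byte(s))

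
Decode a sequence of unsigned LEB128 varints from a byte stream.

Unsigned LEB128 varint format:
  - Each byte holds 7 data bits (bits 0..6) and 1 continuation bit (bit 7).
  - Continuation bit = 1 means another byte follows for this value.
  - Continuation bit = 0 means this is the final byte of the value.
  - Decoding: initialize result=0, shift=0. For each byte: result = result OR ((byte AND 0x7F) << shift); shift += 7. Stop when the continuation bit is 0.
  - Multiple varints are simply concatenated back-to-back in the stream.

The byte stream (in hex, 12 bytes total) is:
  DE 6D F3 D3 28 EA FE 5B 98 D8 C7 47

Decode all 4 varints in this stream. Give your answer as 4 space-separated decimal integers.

  byte[0]=0xDE cont=1 payload=0x5E=94: acc |= 94<<0 -> acc=94 shift=7
  byte[1]=0x6D cont=0 payload=0x6D=109: acc |= 109<<7 -> acc=14046 shift=14 [end]
Varint 1: bytes[0:2] = DE 6D -> value 14046 (2 byte(s))
  byte[2]=0xF3 cont=1 payload=0x73=115: acc |= 115<<0 -> acc=115 shift=7
  byte[3]=0xD3 cont=1 payload=0x53=83: acc |= 83<<7 -> acc=10739 shift=14
  byte[4]=0x28 cont=0 payload=0x28=40: acc |= 40<<14 -> acc=666099 shift=21 [end]
Varint 2: bytes[2:5] = F3 D3 28 -> value 666099 (3 byte(s))
  byte[5]=0xEA cont=1 payload=0x6A=106: acc |= 106<<0 -> acc=106 shift=7
  byte[6]=0xFE cont=1 payload=0x7E=126: acc |= 126<<7 -> acc=16234 shift=14
  byte[7]=0x5B cont=0 payload=0x5B=91: acc |= 91<<14 -> acc=1507178 shift=21 [end]
Varint 3: bytes[5:8] = EA FE 5B -> value 1507178 (3 byte(s))
  byte[8]=0x98 cont=1 payload=0x18=24: acc |= 24<<0 -> acc=24 shift=7
  byte[9]=0xD8 cont=1 payload=0x58=88: acc |= 88<<7 -> acc=11288 shift=14
  byte[10]=0xC7 cont=1 payload=0x47=71: acc |= 71<<14 -> acc=1174552 shift=21
  byte[11]=0x47 cont=0 payload=0x47=71: acc |= 71<<21 -> acc=150072344 shift=28 [end]
Varint 4: bytes[8:12] = 98 D8 C7 47 -> value 150072344 (4 byte(s))

Answer: 14046 666099 1507178 150072344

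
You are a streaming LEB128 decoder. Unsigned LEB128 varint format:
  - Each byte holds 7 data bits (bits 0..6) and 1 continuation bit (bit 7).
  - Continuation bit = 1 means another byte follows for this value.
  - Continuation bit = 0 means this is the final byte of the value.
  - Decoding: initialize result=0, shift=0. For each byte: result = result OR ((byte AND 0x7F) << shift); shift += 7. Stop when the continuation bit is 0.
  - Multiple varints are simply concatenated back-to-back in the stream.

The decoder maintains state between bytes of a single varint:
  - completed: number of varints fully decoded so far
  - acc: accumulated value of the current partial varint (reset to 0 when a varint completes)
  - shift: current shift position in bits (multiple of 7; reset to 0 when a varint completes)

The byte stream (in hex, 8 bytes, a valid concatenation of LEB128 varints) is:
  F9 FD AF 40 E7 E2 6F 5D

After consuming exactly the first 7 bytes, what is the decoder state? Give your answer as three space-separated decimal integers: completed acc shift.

Answer: 2 0 0

Derivation:
byte[0]=0xF9 cont=1 payload=0x79: acc |= 121<<0 -> completed=0 acc=121 shift=7
byte[1]=0xFD cont=1 payload=0x7D: acc |= 125<<7 -> completed=0 acc=16121 shift=14
byte[2]=0xAF cont=1 payload=0x2F: acc |= 47<<14 -> completed=0 acc=786169 shift=21
byte[3]=0x40 cont=0 payload=0x40: varint #1 complete (value=135003897); reset -> completed=1 acc=0 shift=0
byte[4]=0xE7 cont=1 payload=0x67: acc |= 103<<0 -> completed=1 acc=103 shift=7
byte[5]=0xE2 cont=1 payload=0x62: acc |= 98<<7 -> completed=1 acc=12647 shift=14
byte[6]=0x6F cont=0 payload=0x6F: varint #2 complete (value=1831271); reset -> completed=2 acc=0 shift=0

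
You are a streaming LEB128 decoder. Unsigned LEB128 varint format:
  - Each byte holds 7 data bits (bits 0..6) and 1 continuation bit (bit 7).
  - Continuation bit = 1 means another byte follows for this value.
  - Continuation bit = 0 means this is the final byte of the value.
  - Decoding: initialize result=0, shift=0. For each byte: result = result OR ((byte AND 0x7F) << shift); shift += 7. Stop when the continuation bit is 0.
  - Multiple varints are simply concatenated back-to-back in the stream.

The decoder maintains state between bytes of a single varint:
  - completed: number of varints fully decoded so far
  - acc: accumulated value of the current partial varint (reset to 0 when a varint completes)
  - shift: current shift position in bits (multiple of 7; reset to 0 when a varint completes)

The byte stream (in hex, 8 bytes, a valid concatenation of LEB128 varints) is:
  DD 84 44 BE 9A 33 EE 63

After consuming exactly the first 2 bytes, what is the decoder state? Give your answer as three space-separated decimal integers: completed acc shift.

byte[0]=0xDD cont=1 payload=0x5D: acc |= 93<<0 -> completed=0 acc=93 shift=7
byte[1]=0x84 cont=1 payload=0x04: acc |= 4<<7 -> completed=0 acc=605 shift=14

Answer: 0 605 14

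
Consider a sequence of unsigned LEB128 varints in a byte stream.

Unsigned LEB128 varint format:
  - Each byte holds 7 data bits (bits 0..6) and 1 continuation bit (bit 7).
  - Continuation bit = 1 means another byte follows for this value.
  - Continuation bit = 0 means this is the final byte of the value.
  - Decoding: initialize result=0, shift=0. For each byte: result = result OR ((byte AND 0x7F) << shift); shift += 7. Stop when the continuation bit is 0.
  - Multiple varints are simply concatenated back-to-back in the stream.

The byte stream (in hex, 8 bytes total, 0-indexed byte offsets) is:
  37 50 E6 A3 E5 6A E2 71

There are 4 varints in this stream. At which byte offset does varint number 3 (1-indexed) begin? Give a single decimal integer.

  byte[0]=0x37 cont=0 payload=0x37=55: acc |= 55<<0 -> acc=55 shift=7 [end]
Varint 1: bytes[0:1] = 37 -> value 55 (1 byte(s))
  byte[1]=0x50 cont=0 payload=0x50=80: acc |= 80<<0 -> acc=80 shift=7 [end]
Varint 2: bytes[1:2] = 50 -> value 80 (1 byte(s))
  byte[2]=0xE6 cont=1 payload=0x66=102: acc |= 102<<0 -> acc=102 shift=7
  byte[3]=0xA3 cont=1 payload=0x23=35: acc |= 35<<7 -> acc=4582 shift=14
  byte[4]=0xE5 cont=1 payload=0x65=101: acc |= 101<<14 -> acc=1659366 shift=21
  byte[5]=0x6A cont=0 payload=0x6A=106: acc |= 106<<21 -> acc=223957478 shift=28 [end]
Varint 3: bytes[2:6] = E6 A3 E5 6A -> value 223957478 (4 byte(s))
  byte[6]=0xE2 cont=1 payload=0x62=98: acc |= 98<<0 -> acc=98 shift=7
  byte[7]=0x71 cont=0 payload=0x71=113: acc |= 113<<7 -> acc=14562 shift=14 [end]
Varint 4: bytes[6:8] = E2 71 -> value 14562 (2 byte(s))

Answer: 2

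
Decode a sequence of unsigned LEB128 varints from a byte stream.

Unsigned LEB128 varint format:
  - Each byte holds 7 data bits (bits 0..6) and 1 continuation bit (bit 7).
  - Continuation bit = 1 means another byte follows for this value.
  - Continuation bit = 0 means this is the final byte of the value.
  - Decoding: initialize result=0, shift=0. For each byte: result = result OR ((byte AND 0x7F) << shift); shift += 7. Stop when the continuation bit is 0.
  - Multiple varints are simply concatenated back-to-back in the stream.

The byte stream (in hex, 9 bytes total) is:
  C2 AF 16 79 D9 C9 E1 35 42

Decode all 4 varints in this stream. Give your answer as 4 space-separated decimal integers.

Answer: 366530 121 112747737 66

Derivation:
  byte[0]=0xC2 cont=1 payload=0x42=66: acc |= 66<<0 -> acc=66 shift=7
  byte[1]=0xAF cont=1 payload=0x2F=47: acc |= 47<<7 -> acc=6082 shift=14
  byte[2]=0x16 cont=0 payload=0x16=22: acc |= 22<<14 -> acc=366530 shift=21 [end]
Varint 1: bytes[0:3] = C2 AF 16 -> value 366530 (3 byte(s))
  byte[3]=0x79 cont=0 payload=0x79=121: acc |= 121<<0 -> acc=121 shift=7 [end]
Varint 2: bytes[3:4] = 79 -> value 121 (1 byte(s))
  byte[4]=0xD9 cont=1 payload=0x59=89: acc |= 89<<0 -> acc=89 shift=7
  byte[5]=0xC9 cont=1 payload=0x49=73: acc |= 73<<7 -> acc=9433 shift=14
  byte[6]=0xE1 cont=1 payload=0x61=97: acc |= 97<<14 -> acc=1598681 shift=21
  byte[7]=0x35 cont=0 payload=0x35=53: acc |= 53<<21 -> acc=112747737 shift=28 [end]
Varint 3: bytes[4:8] = D9 C9 E1 35 -> value 112747737 (4 byte(s))
  byte[8]=0x42 cont=0 payload=0x42=66: acc |= 66<<0 -> acc=66 shift=7 [end]
Varint 4: bytes[8:9] = 42 -> value 66 (1 byte(s))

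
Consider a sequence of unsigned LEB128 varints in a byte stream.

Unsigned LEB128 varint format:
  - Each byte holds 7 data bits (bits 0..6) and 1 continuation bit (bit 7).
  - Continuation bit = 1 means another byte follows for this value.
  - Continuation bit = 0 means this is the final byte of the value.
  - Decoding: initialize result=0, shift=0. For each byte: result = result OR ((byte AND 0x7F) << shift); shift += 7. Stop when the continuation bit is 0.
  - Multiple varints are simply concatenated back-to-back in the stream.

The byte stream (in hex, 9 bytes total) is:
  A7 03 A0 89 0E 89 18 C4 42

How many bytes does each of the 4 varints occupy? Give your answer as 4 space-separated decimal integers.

Answer: 2 3 2 2

Derivation:
  byte[0]=0xA7 cont=1 payload=0x27=39: acc |= 39<<0 -> acc=39 shift=7
  byte[1]=0x03 cont=0 payload=0x03=3: acc |= 3<<7 -> acc=423 shift=14 [end]
Varint 1: bytes[0:2] = A7 03 -> value 423 (2 byte(s))
  byte[2]=0xA0 cont=1 payload=0x20=32: acc |= 32<<0 -> acc=32 shift=7
  byte[3]=0x89 cont=1 payload=0x09=9: acc |= 9<<7 -> acc=1184 shift=14
  byte[4]=0x0E cont=0 payload=0x0E=14: acc |= 14<<14 -> acc=230560 shift=21 [end]
Varint 2: bytes[2:5] = A0 89 0E -> value 230560 (3 byte(s))
  byte[5]=0x89 cont=1 payload=0x09=9: acc |= 9<<0 -> acc=9 shift=7
  byte[6]=0x18 cont=0 payload=0x18=24: acc |= 24<<7 -> acc=3081 shift=14 [end]
Varint 3: bytes[5:7] = 89 18 -> value 3081 (2 byte(s))
  byte[7]=0xC4 cont=1 payload=0x44=68: acc |= 68<<0 -> acc=68 shift=7
  byte[8]=0x42 cont=0 payload=0x42=66: acc |= 66<<7 -> acc=8516 shift=14 [end]
Varint 4: bytes[7:9] = C4 42 -> value 8516 (2 byte(s))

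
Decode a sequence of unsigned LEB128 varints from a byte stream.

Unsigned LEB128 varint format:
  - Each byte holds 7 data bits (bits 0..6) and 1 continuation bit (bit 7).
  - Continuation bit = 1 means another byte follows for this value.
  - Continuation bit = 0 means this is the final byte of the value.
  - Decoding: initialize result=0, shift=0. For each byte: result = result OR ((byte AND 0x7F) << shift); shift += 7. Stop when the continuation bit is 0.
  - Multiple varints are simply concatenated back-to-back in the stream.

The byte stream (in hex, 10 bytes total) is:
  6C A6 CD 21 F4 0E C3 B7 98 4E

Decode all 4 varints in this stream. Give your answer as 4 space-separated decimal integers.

  byte[0]=0x6C cont=0 payload=0x6C=108: acc |= 108<<0 -> acc=108 shift=7 [end]
Varint 1: bytes[0:1] = 6C -> value 108 (1 byte(s))
  byte[1]=0xA6 cont=1 payload=0x26=38: acc |= 38<<0 -> acc=38 shift=7
  byte[2]=0xCD cont=1 payload=0x4D=77: acc |= 77<<7 -> acc=9894 shift=14
  byte[3]=0x21 cont=0 payload=0x21=33: acc |= 33<<14 -> acc=550566 shift=21 [end]
Varint 2: bytes[1:4] = A6 CD 21 -> value 550566 (3 byte(s))
  byte[4]=0xF4 cont=1 payload=0x74=116: acc |= 116<<0 -> acc=116 shift=7
  byte[5]=0x0E cont=0 payload=0x0E=14: acc |= 14<<7 -> acc=1908 shift=14 [end]
Varint 3: bytes[4:6] = F4 0E -> value 1908 (2 byte(s))
  byte[6]=0xC3 cont=1 payload=0x43=67: acc |= 67<<0 -> acc=67 shift=7
  byte[7]=0xB7 cont=1 payload=0x37=55: acc |= 55<<7 -> acc=7107 shift=14
  byte[8]=0x98 cont=1 payload=0x18=24: acc |= 24<<14 -> acc=400323 shift=21
  byte[9]=0x4E cont=0 payload=0x4E=78: acc |= 78<<21 -> acc=163978179 shift=28 [end]
Varint 4: bytes[6:10] = C3 B7 98 4E -> value 163978179 (4 byte(s))

Answer: 108 550566 1908 163978179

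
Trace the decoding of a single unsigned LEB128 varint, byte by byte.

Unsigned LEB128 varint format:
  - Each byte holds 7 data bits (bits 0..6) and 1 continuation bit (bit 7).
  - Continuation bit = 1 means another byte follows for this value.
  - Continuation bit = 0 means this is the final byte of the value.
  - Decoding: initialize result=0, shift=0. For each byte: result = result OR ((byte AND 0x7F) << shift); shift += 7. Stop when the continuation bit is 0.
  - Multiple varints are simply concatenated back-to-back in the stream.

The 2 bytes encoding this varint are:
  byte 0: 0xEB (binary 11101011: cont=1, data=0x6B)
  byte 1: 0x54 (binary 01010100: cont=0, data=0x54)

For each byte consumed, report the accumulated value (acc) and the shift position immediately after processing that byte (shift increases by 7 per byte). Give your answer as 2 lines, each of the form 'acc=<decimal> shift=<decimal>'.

Answer: acc=107 shift=7
acc=10859 shift=14

Derivation:
byte 0=0xEB: payload=0x6B=107, contrib = 107<<0 = 107; acc -> 107, shift -> 7
byte 1=0x54: payload=0x54=84, contrib = 84<<7 = 10752; acc -> 10859, shift -> 14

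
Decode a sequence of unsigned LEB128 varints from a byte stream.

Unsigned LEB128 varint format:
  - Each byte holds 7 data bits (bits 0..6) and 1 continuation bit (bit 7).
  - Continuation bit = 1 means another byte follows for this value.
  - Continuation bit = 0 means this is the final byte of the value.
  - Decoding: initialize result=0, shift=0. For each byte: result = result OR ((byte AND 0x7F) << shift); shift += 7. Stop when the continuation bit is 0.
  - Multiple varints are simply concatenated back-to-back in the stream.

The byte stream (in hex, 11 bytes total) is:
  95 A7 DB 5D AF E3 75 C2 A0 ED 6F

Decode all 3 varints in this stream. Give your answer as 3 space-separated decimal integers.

  byte[0]=0x95 cont=1 payload=0x15=21: acc |= 21<<0 -> acc=21 shift=7
  byte[1]=0xA7 cont=1 payload=0x27=39: acc |= 39<<7 -> acc=5013 shift=14
  byte[2]=0xDB cont=1 payload=0x5B=91: acc |= 91<<14 -> acc=1495957 shift=21
  byte[3]=0x5D cont=0 payload=0x5D=93: acc |= 93<<21 -> acc=196531093 shift=28 [end]
Varint 1: bytes[0:4] = 95 A7 DB 5D -> value 196531093 (4 byte(s))
  byte[4]=0xAF cont=1 payload=0x2F=47: acc |= 47<<0 -> acc=47 shift=7
  byte[5]=0xE3 cont=1 payload=0x63=99: acc |= 99<<7 -> acc=12719 shift=14
  byte[6]=0x75 cont=0 payload=0x75=117: acc |= 117<<14 -> acc=1929647 shift=21 [end]
Varint 2: bytes[4:7] = AF E3 75 -> value 1929647 (3 byte(s))
  byte[7]=0xC2 cont=1 payload=0x42=66: acc |= 66<<0 -> acc=66 shift=7
  byte[8]=0xA0 cont=1 payload=0x20=32: acc |= 32<<7 -> acc=4162 shift=14
  byte[9]=0xED cont=1 payload=0x6D=109: acc |= 109<<14 -> acc=1790018 shift=21
  byte[10]=0x6F cont=0 payload=0x6F=111: acc |= 111<<21 -> acc=234573890 shift=28 [end]
Varint 3: bytes[7:11] = C2 A0 ED 6F -> value 234573890 (4 byte(s))

Answer: 196531093 1929647 234573890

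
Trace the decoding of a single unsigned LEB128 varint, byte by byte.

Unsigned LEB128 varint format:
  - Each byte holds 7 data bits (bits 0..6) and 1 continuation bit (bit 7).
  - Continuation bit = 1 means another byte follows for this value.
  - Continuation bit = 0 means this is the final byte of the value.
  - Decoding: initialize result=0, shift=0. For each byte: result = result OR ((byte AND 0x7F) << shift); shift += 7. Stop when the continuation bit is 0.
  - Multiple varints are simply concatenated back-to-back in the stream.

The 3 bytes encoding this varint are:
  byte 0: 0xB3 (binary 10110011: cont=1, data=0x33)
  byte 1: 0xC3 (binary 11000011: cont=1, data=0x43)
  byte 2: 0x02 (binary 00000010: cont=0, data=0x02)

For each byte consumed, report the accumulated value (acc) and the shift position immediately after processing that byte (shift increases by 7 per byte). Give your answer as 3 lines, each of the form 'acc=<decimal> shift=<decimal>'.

byte 0=0xB3: payload=0x33=51, contrib = 51<<0 = 51; acc -> 51, shift -> 7
byte 1=0xC3: payload=0x43=67, contrib = 67<<7 = 8576; acc -> 8627, shift -> 14
byte 2=0x02: payload=0x02=2, contrib = 2<<14 = 32768; acc -> 41395, shift -> 21

Answer: acc=51 shift=7
acc=8627 shift=14
acc=41395 shift=21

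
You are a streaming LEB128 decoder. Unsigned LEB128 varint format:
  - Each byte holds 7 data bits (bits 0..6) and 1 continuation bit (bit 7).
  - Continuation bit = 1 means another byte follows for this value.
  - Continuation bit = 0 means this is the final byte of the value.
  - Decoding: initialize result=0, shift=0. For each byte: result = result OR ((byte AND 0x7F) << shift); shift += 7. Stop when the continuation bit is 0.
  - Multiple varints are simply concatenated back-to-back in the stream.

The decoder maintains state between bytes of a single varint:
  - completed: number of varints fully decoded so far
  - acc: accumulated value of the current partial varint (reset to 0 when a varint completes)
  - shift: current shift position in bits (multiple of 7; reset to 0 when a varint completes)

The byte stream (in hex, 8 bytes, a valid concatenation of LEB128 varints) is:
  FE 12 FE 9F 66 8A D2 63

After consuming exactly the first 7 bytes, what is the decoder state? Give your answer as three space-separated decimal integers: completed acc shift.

Answer: 2 10506 14

Derivation:
byte[0]=0xFE cont=1 payload=0x7E: acc |= 126<<0 -> completed=0 acc=126 shift=7
byte[1]=0x12 cont=0 payload=0x12: varint #1 complete (value=2430); reset -> completed=1 acc=0 shift=0
byte[2]=0xFE cont=1 payload=0x7E: acc |= 126<<0 -> completed=1 acc=126 shift=7
byte[3]=0x9F cont=1 payload=0x1F: acc |= 31<<7 -> completed=1 acc=4094 shift=14
byte[4]=0x66 cont=0 payload=0x66: varint #2 complete (value=1675262); reset -> completed=2 acc=0 shift=0
byte[5]=0x8A cont=1 payload=0x0A: acc |= 10<<0 -> completed=2 acc=10 shift=7
byte[6]=0xD2 cont=1 payload=0x52: acc |= 82<<7 -> completed=2 acc=10506 shift=14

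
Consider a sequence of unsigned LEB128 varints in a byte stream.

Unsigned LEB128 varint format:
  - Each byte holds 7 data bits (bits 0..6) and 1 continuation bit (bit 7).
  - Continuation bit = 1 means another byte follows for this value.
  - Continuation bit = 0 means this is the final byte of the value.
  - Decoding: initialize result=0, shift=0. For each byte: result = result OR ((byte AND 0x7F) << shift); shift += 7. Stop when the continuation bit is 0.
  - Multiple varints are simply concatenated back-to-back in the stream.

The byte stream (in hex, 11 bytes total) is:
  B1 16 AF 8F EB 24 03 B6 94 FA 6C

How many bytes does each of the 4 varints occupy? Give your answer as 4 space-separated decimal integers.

  byte[0]=0xB1 cont=1 payload=0x31=49: acc |= 49<<0 -> acc=49 shift=7
  byte[1]=0x16 cont=0 payload=0x16=22: acc |= 22<<7 -> acc=2865 shift=14 [end]
Varint 1: bytes[0:2] = B1 16 -> value 2865 (2 byte(s))
  byte[2]=0xAF cont=1 payload=0x2F=47: acc |= 47<<0 -> acc=47 shift=7
  byte[3]=0x8F cont=1 payload=0x0F=15: acc |= 15<<7 -> acc=1967 shift=14
  byte[4]=0xEB cont=1 payload=0x6B=107: acc |= 107<<14 -> acc=1755055 shift=21
  byte[5]=0x24 cont=0 payload=0x24=36: acc |= 36<<21 -> acc=77252527 shift=28 [end]
Varint 2: bytes[2:6] = AF 8F EB 24 -> value 77252527 (4 byte(s))
  byte[6]=0x03 cont=0 payload=0x03=3: acc |= 3<<0 -> acc=3 shift=7 [end]
Varint 3: bytes[6:7] = 03 -> value 3 (1 byte(s))
  byte[7]=0xB6 cont=1 payload=0x36=54: acc |= 54<<0 -> acc=54 shift=7
  byte[8]=0x94 cont=1 payload=0x14=20: acc |= 20<<7 -> acc=2614 shift=14
  byte[9]=0xFA cont=1 payload=0x7A=122: acc |= 122<<14 -> acc=2001462 shift=21
  byte[10]=0x6C cont=0 payload=0x6C=108: acc |= 108<<21 -> acc=228493878 shift=28 [end]
Varint 4: bytes[7:11] = B6 94 FA 6C -> value 228493878 (4 byte(s))

Answer: 2 4 1 4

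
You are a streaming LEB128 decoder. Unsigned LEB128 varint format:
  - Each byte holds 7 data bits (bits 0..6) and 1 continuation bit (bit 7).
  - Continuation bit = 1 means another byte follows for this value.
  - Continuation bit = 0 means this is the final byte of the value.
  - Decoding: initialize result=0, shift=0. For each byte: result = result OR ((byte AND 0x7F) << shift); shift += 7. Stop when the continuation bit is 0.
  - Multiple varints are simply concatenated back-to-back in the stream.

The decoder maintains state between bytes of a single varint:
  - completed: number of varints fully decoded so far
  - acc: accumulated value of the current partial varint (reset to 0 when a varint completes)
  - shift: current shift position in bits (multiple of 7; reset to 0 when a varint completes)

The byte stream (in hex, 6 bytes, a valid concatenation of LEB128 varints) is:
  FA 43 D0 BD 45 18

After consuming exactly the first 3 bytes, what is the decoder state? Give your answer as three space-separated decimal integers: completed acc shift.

Answer: 1 80 7

Derivation:
byte[0]=0xFA cont=1 payload=0x7A: acc |= 122<<0 -> completed=0 acc=122 shift=7
byte[1]=0x43 cont=0 payload=0x43: varint #1 complete (value=8698); reset -> completed=1 acc=0 shift=0
byte[2]=0xD0 cont=1 payload=0x50: acc |= 80<<0 -> completed=1 acc=80 shift=7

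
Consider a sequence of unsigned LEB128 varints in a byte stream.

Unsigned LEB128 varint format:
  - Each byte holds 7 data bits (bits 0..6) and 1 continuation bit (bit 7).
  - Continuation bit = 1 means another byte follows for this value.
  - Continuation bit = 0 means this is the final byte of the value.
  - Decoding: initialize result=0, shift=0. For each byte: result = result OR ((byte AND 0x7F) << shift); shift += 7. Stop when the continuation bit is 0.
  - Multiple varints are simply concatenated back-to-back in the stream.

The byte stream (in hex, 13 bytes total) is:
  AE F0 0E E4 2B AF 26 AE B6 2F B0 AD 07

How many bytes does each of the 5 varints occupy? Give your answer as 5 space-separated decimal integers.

  byte[0]=0xAE cont=1 payload=0x2E=46: acc |= 46<<0 -> acc=46 shift=7
  byte[1]=0xF0 cont=1 payload=0x70=112: acc |= 112<<7 -> acc=14382 shift=14
  byte[2]=0x0E cont=0 payload=0x0E=14: acc |= 14<<14 -> acc=243758 shift=21 [end]
Varint 1: bytes[0:3] = AE F0 0E -> value 243758 (3 byte(s))
  byte[3]=0xE4 cont=1 payload=0x64=100: acc |= 100<<0 -> acc=100 shift=7
  byte[4]=0x2B cont=0 payload=0x2B=43: acc |= 43<<7 -> acc=5604 shift=14 [end]
Varint 2: bytes[3:5] = E4 2B -> value 5604 (2 byte(s))
  byte[5]=0xAF cont=1 payload=0x2F=47: acc |= 47<<0 -> acc=47 shift=7
  byte[6]=0x26 cont=0 payload=0x26=38: acc |= 38<<7 -> acc=4911 shift=14 [end]
Varint 3: bytes[5:7] = AF 26 -> value 4911 (2 byte(s))
  byte[7]=0xAE cont=1 payload=0x2E=46: acc |= 46<<0 -> acc=46 shift=7
  byte[8]=0xB6 cont=1 payload=0x36=54: acc |= 54<<7 -> acc=6958 shift=14
  byte[9]=0x2F cont=0 payload=0x2F=47: acc |= 47<<14 -> acc=777006 shift=21 [end]
Varint 4: bytes[7:10] = AE B6 2F -> value 777006 (3 byte(s))
  byte[10]=0xB0 cont=1 payload=0x30=48: acc |= 48<<0 -> acc=48 shift=7
  byte[11]=0xAD cont=1 payload=0x2D=45: acc |= 45<<7 -> acc=5808 shift=14
  byte[12]=0x07 cont=0 payload=0x07=7: acc |= 7<<14 -> acc=120496 shift=21 [end]
Varint 5: bytes[10:13] = B0 AD 07 -> value 120496 (3 byte(s))

Answer: 3 2 2 3 3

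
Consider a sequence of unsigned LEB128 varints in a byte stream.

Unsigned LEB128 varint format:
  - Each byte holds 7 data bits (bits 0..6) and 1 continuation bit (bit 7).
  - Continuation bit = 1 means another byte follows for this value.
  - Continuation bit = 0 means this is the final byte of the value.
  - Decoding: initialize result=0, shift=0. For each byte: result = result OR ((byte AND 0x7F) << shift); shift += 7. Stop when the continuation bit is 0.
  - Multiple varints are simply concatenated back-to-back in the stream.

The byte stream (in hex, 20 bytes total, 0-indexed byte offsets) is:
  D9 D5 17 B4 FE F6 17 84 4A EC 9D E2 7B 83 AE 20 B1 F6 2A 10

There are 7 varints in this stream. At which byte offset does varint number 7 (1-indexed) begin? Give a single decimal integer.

  byte[0]=0xD9 cont=1 payload=0x59=89: acc |= 89<<0 -> acc=89 shift=7
  byte[1]=0xD5 cont=1 payload=0x55=85: acc |= 85<<7 -> acc=10969 shift=14
  byte[2]=0x17 cont=0 payload=0x17=23: acc |= 23<<14 -> acc=387801 shift=21 [end]
Varint 1: bytes[0:3] = D9 D5 17 -> value 387801 (3 byte(s))
  byte[3]=0xB4 cont=1 payload=0x34=52: acc |= 52<<0 -> acc=52 shift=7
  byte[4]=0xFE cont=1 payload=0x7E=126: acc |= 126<<7 -> acc=16180 shift=14
  byte[5]=0xF6 cont=1 payload=0x76=118: acc |= 118<<14 -> acc=1949492 shift=21
  byte[6]=0x17 cont=0 payload=0x17=23: acc |= 23<<21 -> acc=50183988 shift=28 [end]
Varint 2: bytes[3:7] = B4 FE F6 17 -> value 50183988 (4 byte(s))
  byte[7]=0x84 cont=1 payload=0x04=4: acc |= 4<<0 -> acc=4 shift=7
  byte[8]=0x4A cont=0 payload=0x4A=74: acc |= 74<<7 -> acc=9476 shift=14 [end]
Varint 3: bytes[7:9] = 84 4A -> value 9476 (2 byte(s))
  byte[9]=0xEC cont=1 payload=0x6C=108: acc |= 108<<0 -> acc=108 shift=7
  byte[10]=0x9D cont=1 payload=0x1D=29: acc |= 29<<7 -> acc=3820 shift=14
  byte[11]=0xE2 cont=1 payload=0x62=98: acc |= 98<<14 -> acc=1609452 shift=21
  byte[12]=0x7B cont=0 payload=0x7B=123: acc |= 123<<21 -> acc=259559148 shift=28 [end]
Varint 4: bytes[9:13] = EC 9D E2 7B -> value 259559148 (4 byte(s))
  byte[13]=0x83 cont=1 payload=0x03=3: acc |= 3<<0 -> acc=3 shift=7
  byte[14]=0xAE cont=1 payload=0x2E=46: acc |= 46<<7 -> acc=5891 shift=14
  byte[15]=0x20 cont=0 payload=0x20=32: acc |= 32<<14 -> acc=530179 shift=21 [end]
Varint 5: bytes[13:16] = 83 AE 20 -> value 530179 (3 byte(s))
  byte[16]=0xB1 cont=1 payload=0x31=49: acc |= 49<<0 -> acc=49 shift=7
  byte[17]=0xF6 cont=1 payload=0x76=118: acc |= 118<<7 -> acc=15153 shift=14
  byte[18]=0x2A cont=0 payload=0x2A=42: acc |= 42<<14 -> acc=703281 shift=21 [end]
Varint 6: bytes[16:19] = B1 F6 2A -> value 703281 (3 byte(s))
  byte[19]=0x10 cont=0 payload=0x10=16: acc |= 16<<0 -> acc=16 shift=7 [end]
Varint 7: bytes[19:20] = 10 -> value 16 (1 byte(s))

Answer: 19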